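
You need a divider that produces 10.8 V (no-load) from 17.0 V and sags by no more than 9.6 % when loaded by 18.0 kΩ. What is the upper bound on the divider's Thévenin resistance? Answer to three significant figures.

R_th ≤ 1.91 kΩ

Loading drop = R_th/(R_th + R_L) ≤ 0.0960, so R_th ≤ R_L · ε/(1−ε) = 18.0 kΩ × 0.0960/0.9040 = 1.91 kΩ.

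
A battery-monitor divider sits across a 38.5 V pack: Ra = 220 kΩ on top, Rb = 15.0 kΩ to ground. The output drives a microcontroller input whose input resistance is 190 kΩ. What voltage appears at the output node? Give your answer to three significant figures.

The load sits in parallel with Rb: Rb‖R_L = (15.0 × 190) / (15.0 + 190) = 13.90 kΩ.
V_out = 38.5 × 13.90 / (220 + 13.90) = 38.5 × 13.90/233.9 = 2.29 V.

V_out ≈ 2.29 V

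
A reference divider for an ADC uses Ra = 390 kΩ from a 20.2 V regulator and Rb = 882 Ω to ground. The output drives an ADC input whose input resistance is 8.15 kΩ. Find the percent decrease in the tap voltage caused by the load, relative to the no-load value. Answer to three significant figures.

9.75 %

Unloaded V = 20.2 × 882/390900 = 0.045580 V.
Loaded: Rb‖R_L = 795.9 Ω, giving V = 20.2 × 795.9/390800 = 0.041138 V.
Drop = (0.045580 − 0.041138) / 0.045580 = 9.75 %.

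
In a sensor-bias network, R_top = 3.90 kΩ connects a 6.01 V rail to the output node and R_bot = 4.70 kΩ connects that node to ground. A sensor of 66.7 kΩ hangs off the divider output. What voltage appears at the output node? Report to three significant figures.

V_out ≈ 3.18 V

The load sits in parallel with R_bot: R_bot‖R_L = (4.70 × 66.7) / (4.70 + 66.7) = 4.391 kΩ.
V_out = 6.01 × 4.391 / (3.90 + 4.391) = 6.01 × 4.391/8.291 = 3.18 V.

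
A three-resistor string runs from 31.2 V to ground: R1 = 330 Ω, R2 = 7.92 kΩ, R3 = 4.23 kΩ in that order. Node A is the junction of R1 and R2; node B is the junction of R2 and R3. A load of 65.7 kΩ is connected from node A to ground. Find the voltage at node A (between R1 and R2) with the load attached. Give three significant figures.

Below node A the series string R2+R3 = 12150 Ω sits in parallel with the 65700 Ω load: 10250 Ω.
V_A = 31.2 × 10250/(330 + 10250) = 30.2 V.

V ≈ 30.2 V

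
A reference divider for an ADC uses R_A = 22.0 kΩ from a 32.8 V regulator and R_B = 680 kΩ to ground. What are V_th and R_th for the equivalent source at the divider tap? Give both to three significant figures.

V_th = 31.8 V, R_th = 21.3 kΩ

V_th is the open-circuit tap voltage: 32.8 × 680/(22.0 + 680) = 31.8 V.
With the supply zeroed, R_A and R_B appear in parallel from the tap: R_th = R_A‖R_B = (22.0 × 680)/702.0 = 21.3 kΩ.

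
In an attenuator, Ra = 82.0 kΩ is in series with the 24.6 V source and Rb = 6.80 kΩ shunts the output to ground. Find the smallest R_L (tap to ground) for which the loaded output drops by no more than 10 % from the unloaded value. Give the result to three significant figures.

Output resistance R_th = Ra‖Rb = (82.0 × 6.80)/88.80 = 6.279 kΩ.
The fractional drop is R_th/(R_th + R_L); requiring this ≤ 0.100 gives R_L ≥ R_th(1/0.100 − 1) = 6.279 × 9.000 = 56.5 kΩ.

R_L(min) ≈ 56.5 kΩ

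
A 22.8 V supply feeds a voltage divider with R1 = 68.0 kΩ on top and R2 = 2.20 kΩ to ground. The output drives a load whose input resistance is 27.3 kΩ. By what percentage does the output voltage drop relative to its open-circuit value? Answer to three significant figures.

7.24 %

The divider's output (Thévenin) resistance is R1‖R2 = 2.131 kΩ.
Fractional drop under load = R_th/(R_th + R_L) = 2.131 / (2.131 + 27.3) = 0.07241.
So the output falls by 7.24 %.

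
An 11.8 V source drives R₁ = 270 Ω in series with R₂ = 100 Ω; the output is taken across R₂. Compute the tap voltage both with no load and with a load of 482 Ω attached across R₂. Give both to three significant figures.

Unloaded: 3.19 V; loaded: 2.77 V

Open-circuit: V = 11.8 × 100/(270 + 100) = 3.19 V.
With the load, R₂ becomes R₂‖R_L = 82.82 Ω, so V = 11.8 × 82.82/352.8 = 2.77 V.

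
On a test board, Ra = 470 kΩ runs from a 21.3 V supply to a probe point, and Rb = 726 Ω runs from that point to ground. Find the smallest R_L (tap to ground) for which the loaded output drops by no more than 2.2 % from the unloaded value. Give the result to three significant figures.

Output resistance R_th = Ra‖Rb = (470000 × 726)/470700 = 724.9 Ω.
The fractional drop is R_th/(R_th + R_L); requiring this ≤ 0.0220 gives R_L ≥ R_th(1/0.0220 − 1) = 724.9 × 44.45 = 32.2 kΩ.

R_L(min) ≈ 32.2 kΩ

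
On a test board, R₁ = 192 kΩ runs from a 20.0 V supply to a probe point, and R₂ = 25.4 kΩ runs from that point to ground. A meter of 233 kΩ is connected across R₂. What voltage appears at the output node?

V_out ≈ 2.13 V

The load sits in parallel with R₂: R₂‖R_L = (25.4 × 233) / (25.4 + 233) = 22.90 kΩ.
V_out = 20.0 × 22.90 / (192 + 22.90) = 20.0 × 22.90/214.9 = 2.13 V.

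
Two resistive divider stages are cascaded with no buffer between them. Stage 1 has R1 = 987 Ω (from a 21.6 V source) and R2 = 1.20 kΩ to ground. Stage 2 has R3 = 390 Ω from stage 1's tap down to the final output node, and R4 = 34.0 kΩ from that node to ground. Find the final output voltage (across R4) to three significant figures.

V_out ≈ 11.5 V

Stage 2 presents R3+R4 = 34390 Ω as a load on stage 1's tap.
Stage 1's lower leg becomes R2‖(R3+R4) = 1160 Ω, so V_mid = 21.6 × 1160/2147 = 11.67 V.
Stage 2 is itself unloaded: V_out = V_mid × R4/(R3+R4) = 11.67 × 34000/34390 = 11.5 V.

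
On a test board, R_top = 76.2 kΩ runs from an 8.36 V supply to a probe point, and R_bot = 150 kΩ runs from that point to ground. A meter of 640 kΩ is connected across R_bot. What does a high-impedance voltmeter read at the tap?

V_out ≈ 5.14 V

The load sits in parallel with R_bot: R_bot‖R_L = (150 × 640) / (150 + 640) = 121.5 kΩ.
V_out = 8.36 × 121.5 / (76.2 + 121.5) = 8.36 × 121.5/197.7 = 5.14 V.
(Unloaded it would have been 5.54 V.)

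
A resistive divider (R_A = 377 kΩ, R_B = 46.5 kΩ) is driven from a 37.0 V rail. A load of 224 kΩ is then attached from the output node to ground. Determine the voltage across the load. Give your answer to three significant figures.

The load sits in parallel with R_B: R_B‖R_L = (46.5 × 224) / (46.5 + 224) = 38.51 kΩ.
V_out = 37.0 × 38.51 / (377 + 38.51) = 37.0 × 38.51/415.5 = 3.43 V.
(Unloaded it would have been 4.06 V.)

V_out ≈ 3.43 V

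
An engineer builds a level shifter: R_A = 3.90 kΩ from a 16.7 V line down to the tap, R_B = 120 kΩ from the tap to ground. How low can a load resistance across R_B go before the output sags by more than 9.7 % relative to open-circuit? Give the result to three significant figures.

R_L(min) ≈ 35.2 kΩ

Output resistance R_th = R_A‖R_B = (3.90 × 120)/123.9 = 3.777 kΩ.
The fractional drop is R_th/(R_th + R_L); requiring this ≤ 0.0970 gives R_L ≥ R_th(1/0.0970 − 1) = 3.777 × 9.309 = 35.2 kΩ.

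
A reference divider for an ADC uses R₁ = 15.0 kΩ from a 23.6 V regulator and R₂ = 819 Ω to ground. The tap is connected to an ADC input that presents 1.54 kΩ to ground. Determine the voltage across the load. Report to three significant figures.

V_out ≈ 0.812 V

The load sits in parallel with R₂: R₂‖R_L = (819 × 1540) / (819 + 1540) = 534.7 Ω.
V_out = 23.6 × 534.7 / (15000 + 534.7) = 23.6 × 534.7/15530 = 0.812 V.
(Unloaded it would have been 1.22 V.)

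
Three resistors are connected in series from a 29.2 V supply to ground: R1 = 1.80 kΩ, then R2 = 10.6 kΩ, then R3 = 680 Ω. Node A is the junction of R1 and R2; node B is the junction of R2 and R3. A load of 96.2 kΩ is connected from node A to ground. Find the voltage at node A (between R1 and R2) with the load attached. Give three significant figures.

V ≈ 24.8 V

Below node A the series string R2+R3 = 11280 Ω sits in parallel with the 96200 Ω load: 10100 Ω.
V_A = 29.2 × 10100/(1800 + 10100) = 24.8 V.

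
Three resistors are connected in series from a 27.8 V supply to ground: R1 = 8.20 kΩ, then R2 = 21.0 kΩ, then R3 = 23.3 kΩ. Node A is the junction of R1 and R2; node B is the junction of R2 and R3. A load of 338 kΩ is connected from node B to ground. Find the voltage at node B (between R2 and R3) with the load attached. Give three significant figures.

At node B, R3 is in parallel with the load: R3‖R_L = 21.80 kΩ.
Below node A the resistance is R2 + (R3‖R_L) = 42.80 kΩ, so V_A = 27.8 × 42.80/51.00 = 23.33 V.
Then V_B = V_A × (R3‖R_L)/(R2 + R3‖R_L) = 23.33 × 21.80/42.80 = 11.9 V.

V ≈ 11.9 V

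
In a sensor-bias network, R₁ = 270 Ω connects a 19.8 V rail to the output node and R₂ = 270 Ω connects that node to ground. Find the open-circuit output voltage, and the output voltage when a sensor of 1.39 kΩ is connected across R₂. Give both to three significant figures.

Open-circuit: V = 19.8 × 270/(270 + 270) = 9.90 V.
With the load, R₂ becomes R₂‖R_L = 226.1 Ω, so V = 19.8 × 226.1/496.1 = 9.02 V.

Unloaded: 9.90 V; loaded: 9.02 V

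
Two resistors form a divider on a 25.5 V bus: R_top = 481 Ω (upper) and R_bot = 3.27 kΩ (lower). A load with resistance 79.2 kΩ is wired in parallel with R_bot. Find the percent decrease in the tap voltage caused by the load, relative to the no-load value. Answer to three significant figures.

The divider's output (Thévenin) resistance is R_top‖R_bot = 419.3 Ω.
Fractional drop under load = R_th/(R_th + R_L) = 419.3 / (419.3 + 79200) = 0.005267.
So the output falls by 0.527 %.

0.527 %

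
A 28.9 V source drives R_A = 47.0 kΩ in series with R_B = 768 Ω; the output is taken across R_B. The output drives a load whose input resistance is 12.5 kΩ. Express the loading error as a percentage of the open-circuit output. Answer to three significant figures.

The divider's output (Thévenin) resistance is R_A‖R_B = 755.7 Ω.
Fractional drop under load = R_th/(R_th + R_L) = 755.7 / (755.7 + 12500) = 0.05701.
So the output falls by 5.70 %.

5.70 %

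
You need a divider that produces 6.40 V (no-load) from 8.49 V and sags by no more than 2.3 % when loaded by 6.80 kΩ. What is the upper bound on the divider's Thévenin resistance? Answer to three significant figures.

R_th ≤ 160 Ω

Loading drop = R_th/(R_th + R_L) ≤ 0.0230, so R_th ≤ R_L · ε/(1−ε) = 6.80 kΩ × 0.0230/0.9770 = 160 Ω.
(Any R1, R2 with R2/(R1+R2) = 0.754 and R1‖R2 ≤ 160 Ω will meet the spec.)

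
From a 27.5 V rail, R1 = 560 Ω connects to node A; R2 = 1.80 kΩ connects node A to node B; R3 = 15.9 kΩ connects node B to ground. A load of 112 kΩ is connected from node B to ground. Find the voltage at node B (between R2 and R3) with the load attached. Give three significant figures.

V ≈ 23.5 V

At node B, R3 is in parallel with the load: R3‖R_L = 13920 Ω.
Below node A the resistance is R2 + (R3‖R_L) = 15720 Ω, so V_A = 27.5 × 15720/16280 = 26.55 V.
Then V_B = V_A × (R3‖R_L)/(R2 + R3‖R_L) = 26.55 × 13920/15720 = 23.5 V.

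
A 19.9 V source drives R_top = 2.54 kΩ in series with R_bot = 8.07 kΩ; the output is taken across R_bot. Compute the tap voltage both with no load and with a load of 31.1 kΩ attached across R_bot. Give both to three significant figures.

Open-circuit: V = 19.9 × 8.07/(2.54 + 8.07) = 15.1 V.
With the load, R_bot becomes R_bot‖R_L = 6.407 kΩ, so V = 19.9 × 6.407/8.947 = 14.3 V.

Unloaded: 15.1 V; loaded: 14.3 V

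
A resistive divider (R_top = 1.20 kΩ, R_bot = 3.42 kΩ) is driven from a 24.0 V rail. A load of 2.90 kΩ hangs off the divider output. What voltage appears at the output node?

The load sits in parallel with R_bot: R_bot‖R_L = (3.42 × 2.90) / (3.42 + 2.90) = 1.569 kΩ.
V_out = 24.0 × 1.569 / (1.20 + 1.569) = 24.0 × 1.569/2.769 = 13.6 V.

V_out ≈ 13.6 V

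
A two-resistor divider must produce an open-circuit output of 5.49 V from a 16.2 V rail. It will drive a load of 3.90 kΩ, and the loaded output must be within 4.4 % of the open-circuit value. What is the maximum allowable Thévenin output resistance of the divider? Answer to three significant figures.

R_th ≤ 179 Ω

Loading drop = R_th/(R_th + R_L) ≤ 0.0440, so R_th ≤ R_L · ε/(1−ε) = 3.90 kΩ × 0.0440/0.9560 = 179 Ω.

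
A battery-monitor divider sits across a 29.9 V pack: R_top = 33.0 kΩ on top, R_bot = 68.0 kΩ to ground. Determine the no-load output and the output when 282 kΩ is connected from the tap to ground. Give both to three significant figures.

Unloaded: 20.1 V; loaded: 18.7 V

Open-circuit: V = 29.9 × 68.0/(33.0 + 68.0) = 20.1 V.
With the load, R_bot becomes R_bot‖R_L = 54.79 kΩ, so V = 29.9 × 54.79/87.79 = 18.7 V.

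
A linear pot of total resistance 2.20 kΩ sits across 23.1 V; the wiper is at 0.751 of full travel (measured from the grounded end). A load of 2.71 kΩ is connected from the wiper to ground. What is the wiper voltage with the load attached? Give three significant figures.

The wiper splits the pot into (1−α)R = 547.8 Ω above and αR = 1652 Ω below.
Lower section ‖ load = 1026 Ω.
V_wiper = 23.1 × 1026/(547.8 + 1026) = 15.1 V.

V ≈ 15.1 V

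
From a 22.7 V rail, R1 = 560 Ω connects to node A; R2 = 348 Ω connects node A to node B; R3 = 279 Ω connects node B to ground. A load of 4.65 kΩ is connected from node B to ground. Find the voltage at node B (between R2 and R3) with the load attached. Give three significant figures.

At node B, R3 is in parallel with the load: R3‖R_L = 263.2 Ω.
Below node A the resistance is R2 + (R3‖R_L) = 611.2 Ω, so V_A = 22.7 × 611.2/1171 = 11.85 V.
Then V_B = V_A × (R3‖R_L)/(R2 + R3‖R_L) = 11.85 × 263.2/611.2 = 5.10 V.

V ≈ 5.10 V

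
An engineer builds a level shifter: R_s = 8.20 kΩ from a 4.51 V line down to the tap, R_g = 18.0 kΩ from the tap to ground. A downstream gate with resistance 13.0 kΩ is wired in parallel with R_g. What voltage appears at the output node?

V_out ≈ 2.16 V

The load sits in parallel with R_g: R_g‖R_L = (18.0 × 13.0) / (18.0 + 13.0) = 7.548 kΩ.
V_out = 4.51 × 7.548 / (8.20 + 7.548) = 4.51 × 7.548/15.75 = 2.16 V.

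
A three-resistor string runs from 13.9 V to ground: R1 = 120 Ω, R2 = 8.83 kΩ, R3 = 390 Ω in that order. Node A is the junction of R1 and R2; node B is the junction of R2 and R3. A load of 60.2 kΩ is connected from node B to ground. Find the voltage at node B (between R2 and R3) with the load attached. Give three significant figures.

At node B, R3 is in parallel with the load: R3‖R_L = 387.5 Ω.
Below node A the resistance is R2 + (R3‖R_L) = 9217 Ω, so V_A = 13.9 × 9217/9337 = 13.72 V.
Then V_B = V_A × (R3‖R_L)/(R2 + R3‖R_L) = 13.72 × 387.5/9217 = 0.577 V.

V ≈ 0.577 V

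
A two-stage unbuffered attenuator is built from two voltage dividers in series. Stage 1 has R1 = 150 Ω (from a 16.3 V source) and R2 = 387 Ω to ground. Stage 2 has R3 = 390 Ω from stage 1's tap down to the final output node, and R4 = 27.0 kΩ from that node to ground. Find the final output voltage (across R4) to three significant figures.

Stage 2 presents R3+R4 = 27390 Ω as a load on stage 1's tap.
Stage 1's lower leg becomes R2‖(R3+R4) = 381.6 Ω, so V_mid = 16.3 × 381.6/531.6 = 11.70 V.
Stage 2 is itself unloaded: V_out = V_mid × R4/(R3+R4) = 11.70 × 27000/27390 = 11.5 V.

V_out ≈ 11.5 V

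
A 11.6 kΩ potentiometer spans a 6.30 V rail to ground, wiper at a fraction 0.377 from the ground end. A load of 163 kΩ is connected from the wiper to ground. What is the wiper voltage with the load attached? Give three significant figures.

The wiper splits the pot into (1−α)R = 7.227 kΩ above and αR = 4.373 kΩ below.
Lower section ‖ load = 4.259 kΩ.
V_wiper = 6.30 × 4.259/(7.227 + 4.259) = 2.34 V.

V ≈ 2.34 V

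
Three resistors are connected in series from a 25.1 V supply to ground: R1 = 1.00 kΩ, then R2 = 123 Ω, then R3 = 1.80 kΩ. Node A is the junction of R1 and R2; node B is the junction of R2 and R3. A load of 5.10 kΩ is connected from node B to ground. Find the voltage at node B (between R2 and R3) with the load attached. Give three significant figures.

At node B, R3 is in parallel with the load: R3‖R_L = 1330 Ω.
Below node A the resistance is R2 + (R3‖R_L) = 1453 Ω, so V_A = 25.1 × 1453/2453 = 14.87 V.
Then V_B = V_A × (R3‖R_L)/(R2 + R3‖R_L) = 14.87 × 1330/1453 = 13.6 V.

V ≈ 13.6 V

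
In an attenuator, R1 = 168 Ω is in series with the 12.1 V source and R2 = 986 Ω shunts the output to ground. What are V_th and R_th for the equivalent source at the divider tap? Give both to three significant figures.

V_th is the open-circuit tap voltage: 12.1 × 986/(168 + 986) = 10.3 V.
With the supply zeroed, R1 and R2 appear in parallel from the tap: R_th = R1‖R2 = (168 × 986)/1154 = 144 Ω.

V_th = 10.3 V, R_th = 144 Ω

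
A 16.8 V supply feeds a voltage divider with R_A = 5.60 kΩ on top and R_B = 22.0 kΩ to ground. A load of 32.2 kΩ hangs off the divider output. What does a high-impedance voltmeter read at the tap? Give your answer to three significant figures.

V_out ≈ 11.8 V

The load sits in parallel with R_B: R_B‖R_L = (22.0 × 32.2) / (22.0 + 32.2) = 13.07 kΩ.
V_out = 16.8 × 13.07 / (5.60 + 13.07) = 16.8 × 13.07/18.67 = 11.8 V.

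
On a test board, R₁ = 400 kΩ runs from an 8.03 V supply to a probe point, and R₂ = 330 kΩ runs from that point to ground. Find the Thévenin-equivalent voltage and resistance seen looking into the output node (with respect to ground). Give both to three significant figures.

V_th = 3.63 V, R_th = 181 kΩ

V_th is the open-circuit tap voltage: 8.03 × 330/(400 + 330) = 3.63 V.
With the supply zeroed, R₁ and R₂ appear in parallel from the tap: R_th = R₁‖R₂ = (400 × 330)/730.0 = 181 kΩ.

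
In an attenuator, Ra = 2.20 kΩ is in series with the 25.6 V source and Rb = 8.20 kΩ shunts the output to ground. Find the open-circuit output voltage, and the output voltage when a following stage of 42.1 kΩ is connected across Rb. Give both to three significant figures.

Unloaded: 20.2 V; loaded: 19.4 V

Open-circuit: V = 25.6 × 8.20/(2.20 + 8.20) = 20.2 V.
With the load, Rb becomes Rb‖R_L = 6.863 kΩ, so V = 25.6 × 6.863/9.063 = 19.4 V.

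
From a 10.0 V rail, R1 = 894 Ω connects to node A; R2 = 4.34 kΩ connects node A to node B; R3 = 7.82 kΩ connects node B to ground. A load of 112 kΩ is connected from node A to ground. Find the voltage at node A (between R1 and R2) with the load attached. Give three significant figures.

V ≈ 9.25 V

Below node A the series string R2+R3 = 12160 Ω sits in parallel with the 112000 Ω load: 10970 Ω.
V_A = 10.0 × 10970/(894 + 10970) = 9.25 V.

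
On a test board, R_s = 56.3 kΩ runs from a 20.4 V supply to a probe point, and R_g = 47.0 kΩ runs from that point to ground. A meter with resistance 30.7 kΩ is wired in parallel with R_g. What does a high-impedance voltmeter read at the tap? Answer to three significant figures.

The load sits in parallel with R_g: R_g‖R_L = (47.0 × 30.7) / (47.0 + 30.7) = 18.57 kΩ.
V_out = 20.4 × 18.57 / (56.3 + 18.57) = 20.4 × 18.57/74.87 = 5.06 V.

V_out ≈ 5.06 V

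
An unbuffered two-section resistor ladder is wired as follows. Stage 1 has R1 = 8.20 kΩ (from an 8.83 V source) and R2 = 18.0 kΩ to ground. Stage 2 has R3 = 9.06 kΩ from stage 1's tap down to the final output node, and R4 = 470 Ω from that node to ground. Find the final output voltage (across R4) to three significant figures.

Stage 2 presents R3+R4 = 9530 Ω as a load on stage 1's tap.
Stage 1's lower leg becomes R2‖(R3+R4) = 6231 Ω, so V_mid = 8.83 × 6231/14430 = 3.813 V.
Stage 2 is itself unloaded: V_out = V_mid × R4/(R3+R4) = 3.813 × 470/9530 = 0.188 V.

V_out ≈ 0.188 V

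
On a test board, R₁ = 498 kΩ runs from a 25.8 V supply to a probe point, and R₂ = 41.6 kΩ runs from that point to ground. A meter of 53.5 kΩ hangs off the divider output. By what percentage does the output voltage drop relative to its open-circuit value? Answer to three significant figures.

The divider's output (Thévenin) resistance is R₁‖R₂ = 38.39 kΩ.
Fractional drop under load = R_th/(R_th + R_L) = 38.39 / (38.39 + 53.5) = 0.4178.
So the output falls by 41.8 %.

41.8 %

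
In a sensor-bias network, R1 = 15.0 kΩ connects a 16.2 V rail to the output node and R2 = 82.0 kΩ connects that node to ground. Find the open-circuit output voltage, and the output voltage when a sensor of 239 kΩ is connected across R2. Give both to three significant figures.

Unloaded: 13.7 V; loaded: 13.0 V

Open-circuit: V = 16.2 × 82.0/(15.0 + 82.0) = 13.7 V.
With the load, R2 becomes R2‖R_L = 61.05 kΩ, so V = 16.2 × 61.05/76.05 = 13.0 V.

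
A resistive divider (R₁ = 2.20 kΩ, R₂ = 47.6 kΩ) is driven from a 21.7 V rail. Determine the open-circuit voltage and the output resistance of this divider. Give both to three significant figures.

V_th = 20.7 V, R_th = 2.10 kΩ

V_th is the open-circuit tap voltage: 21.7 × 47.6/(2.20 + 47.6) = 20.7 V.
With the supply zeroed, R₁ and R₂ appear in parallel from the tap: R_th = R₁‖R₂ = (2.20 × 47.6)/49.80 = 2.10 kΩ.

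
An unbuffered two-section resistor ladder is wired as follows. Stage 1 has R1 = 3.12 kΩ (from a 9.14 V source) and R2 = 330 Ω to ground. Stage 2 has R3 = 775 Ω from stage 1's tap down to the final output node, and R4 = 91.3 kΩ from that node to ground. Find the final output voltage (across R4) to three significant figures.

Stage 2 presents R3+R4 = 92080 Ω as a load on stage 1's tap.
Stage 1's lower leg becomes R2‖(R3+R4) = 328.8 Ω, so V_mid = 9.14 × 328.8/3449 = 0.8714 V.
Stage 2 is itself unloaded: V_out = V_mid × R4/(R3+R4) = 0.8714 × 91300/92080 = 0.864 V.

V_out ≈ 0.864 V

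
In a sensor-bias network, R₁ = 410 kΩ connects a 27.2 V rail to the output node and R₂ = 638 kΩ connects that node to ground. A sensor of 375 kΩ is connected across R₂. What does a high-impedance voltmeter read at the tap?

V_out ≈ 9.94 V

The load sits in parallel with R₂: R₂‖R_L = (638 × 375) / (638 + 375) = 236.2 kΩ.
V_out = 27.2 × 236.2 / (410 + 236.2) = 27.2 × 236.2/646.2 = 9.94 V.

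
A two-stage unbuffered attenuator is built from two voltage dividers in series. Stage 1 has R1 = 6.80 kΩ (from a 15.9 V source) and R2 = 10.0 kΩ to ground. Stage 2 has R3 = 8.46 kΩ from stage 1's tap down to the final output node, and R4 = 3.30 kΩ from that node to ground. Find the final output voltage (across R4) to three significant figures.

Stage 2 presents R3+R4 = 11.76 kΩ as a load on stage 1's tap.
Stage 1's lower leg becomes R2‖(R3+R4) = 5.404 kΩ, so V_mid = 15.9 × 5.404/12.20 = 7.041 V.
Stage 2 is itself unloaded: V_out = V_mid × R4/(R3+R4) = 7.041 × 3.30/11.76 = 1.98 V.

V_out ≈ 1.98 V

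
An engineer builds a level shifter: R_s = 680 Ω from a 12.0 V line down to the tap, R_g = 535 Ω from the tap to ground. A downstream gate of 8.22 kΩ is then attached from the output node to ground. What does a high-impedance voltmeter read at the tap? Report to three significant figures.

The load sits in parallel with R_g: R_g‖R_L = (535 × 8220) / (535 + 8220) = 502.3 Ω.
V_out = 12.0 × 502.3 / (680 + 502.3) = 12.0 × 502.3/1182 = 5.10 V.
(Unloaded it would have been 5.28 V.)

V_out ≈ 5.10 V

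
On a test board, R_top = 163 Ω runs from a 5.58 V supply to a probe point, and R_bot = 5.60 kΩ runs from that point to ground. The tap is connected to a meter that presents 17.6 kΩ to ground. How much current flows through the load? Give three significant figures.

I_L ≈ 0.305 mA

R_bot‖R_L = 4248 Ω; V_out = 5.58 × 4248/4411 = 5.374 V.
I_L = V_out / R_L = 5.374 / 17.6 kΩ = 0.305 mA.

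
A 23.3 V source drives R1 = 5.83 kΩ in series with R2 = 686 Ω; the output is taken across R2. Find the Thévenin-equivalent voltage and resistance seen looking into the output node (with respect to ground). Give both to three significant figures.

V_th = 2.45 V, R_th = 614 Ω

V_th is the open-circuit tap voltage: 23.3 × 686/(5830 + 686) = 2.45 V.
With the supply zeroed, R1 and R2 appear in parallel from the tap: R_th = R1‖R2 = (5830 × 686)/6516 = 614 Ω.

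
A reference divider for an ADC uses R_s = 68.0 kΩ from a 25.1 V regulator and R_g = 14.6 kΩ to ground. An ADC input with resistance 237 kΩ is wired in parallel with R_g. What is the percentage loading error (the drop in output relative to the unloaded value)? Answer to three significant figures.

The divider's output (Thévenin) resistance is R_s‖R_g = 12.02 kΩ.
Fractional drop under load = R_th/(R_th + R_L) = 12.02 / (12.02 + 237) = 0.04827.
So the output falls by 4.83 %.

4.83 %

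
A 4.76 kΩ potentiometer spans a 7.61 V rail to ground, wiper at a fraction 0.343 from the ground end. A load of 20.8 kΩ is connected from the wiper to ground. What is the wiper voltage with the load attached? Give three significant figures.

The wiper splits the pot into (1−α)R = 3.127 kΩ above and αR = 1.633 kΩ below.
Lower section ‖ load = 1.514 kΩ.
V_wiper = 7.61 × 1.514/(3.127 + 1.514) = 2.48 V.

V ≈ 2.48 V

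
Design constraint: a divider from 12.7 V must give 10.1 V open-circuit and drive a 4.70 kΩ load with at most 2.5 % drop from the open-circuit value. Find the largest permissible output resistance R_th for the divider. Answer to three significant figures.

Loading drop = R_th/(R_th + R_L) ≤ 0.0250, so R_th ≤ R_L · ε/(1−ε) = 4.70 kΩ × 0.0250/0.9750 = 121 Ω.

R_th ≤ 121 Ω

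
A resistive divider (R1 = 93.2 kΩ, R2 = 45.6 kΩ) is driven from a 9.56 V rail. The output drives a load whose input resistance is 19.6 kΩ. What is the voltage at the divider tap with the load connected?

The load sits in parallel with R2: R2‖R_L = (45.6 × 19.6) / (45.6 + 19.6) = 13.71 kΩ.
V_out = 9.56 × 13.71 / (93.2 + 13.71) = 9.56 × 13.71/106.9 = 1.23 V.
(Unloaded it would have been 3.14 V.)

V_out ≈ 1.23 V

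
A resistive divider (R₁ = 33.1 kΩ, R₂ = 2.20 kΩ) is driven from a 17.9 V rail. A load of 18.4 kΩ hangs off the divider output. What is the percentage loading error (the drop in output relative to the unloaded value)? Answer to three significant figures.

10.1 %

The divider's output (Thévenin) resistance is R₁‖R₂ = 2.063 kΩ.
Fractional drop under load = R_th/(R_th + R_L) = 2.063 / (2.063 + 18.4) = 0.1008.
So the output falls by 10.1 %.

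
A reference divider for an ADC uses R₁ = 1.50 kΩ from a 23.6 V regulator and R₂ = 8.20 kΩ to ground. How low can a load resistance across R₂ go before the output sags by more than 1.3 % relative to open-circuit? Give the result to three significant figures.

Output resistance R_th = R₁‖R₂ = (1.50 × 8.20)/9.700 = 1.268 kΩ.
The fractional drop is R_th/(R_th + R_L); requiring this ≤ 0.0130 gives R_L ≥ R_th(1/0.0130 − 1) = 1.268 × 75.92 = 96.3 kΩ.

R_L(min) ≈ 96.3 kΩ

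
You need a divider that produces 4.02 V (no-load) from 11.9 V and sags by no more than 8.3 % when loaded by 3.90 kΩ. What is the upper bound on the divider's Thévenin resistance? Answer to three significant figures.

R_th ≤ 353 Ω

Loading drop = R_th/(R_th + R_L) ≤ 0.0830, so R_th ≤ R_L · ε/(1−ε) = 3.90 kΩ × 0.0830/0.9170 = 353 Ω.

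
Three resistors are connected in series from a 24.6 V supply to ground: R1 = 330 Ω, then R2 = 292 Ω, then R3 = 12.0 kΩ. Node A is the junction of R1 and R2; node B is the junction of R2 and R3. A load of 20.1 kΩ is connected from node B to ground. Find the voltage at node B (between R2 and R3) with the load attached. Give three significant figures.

V ≈ 22.7 V

At node B, R3 is in parallel with the load: R3‖R_L = 7514 Ω.
Below node A the resistance is R2 + (R3‖R_L) = 7806 Ω, so V_A = 24.6 × 7806/8136 = 23.60 V.
Then V_B = V_A × (R3‖R_L)/(R2 + R3‖R_L) = 23.60 × 7514/7806 = 22.7 V.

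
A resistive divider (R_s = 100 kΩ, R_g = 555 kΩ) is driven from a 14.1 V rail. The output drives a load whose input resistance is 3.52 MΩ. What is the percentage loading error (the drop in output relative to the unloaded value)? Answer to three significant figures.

The divider's output (Thévenin) resistance is R_s‖R_g = 84.73 kΩ.
Fractional drop under load = R_th/(R_th + R_L) = 84.73 / (84.73 + 3520) = 0.02351.
So the output falls by 2.35 %.

2.35 %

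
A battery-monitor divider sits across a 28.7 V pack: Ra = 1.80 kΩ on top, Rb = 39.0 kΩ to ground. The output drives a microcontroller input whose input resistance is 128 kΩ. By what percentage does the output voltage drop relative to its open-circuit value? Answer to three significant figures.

The divider's output (Thévenin) resistance is Ra‖Rb = 1.721 kΩ.
Fractional drop under load = R_th/(R_th + R_L) = 1.721 / (1.721 + 128) = 0.01326.
So the output falls by 1.33 %.

1.33 %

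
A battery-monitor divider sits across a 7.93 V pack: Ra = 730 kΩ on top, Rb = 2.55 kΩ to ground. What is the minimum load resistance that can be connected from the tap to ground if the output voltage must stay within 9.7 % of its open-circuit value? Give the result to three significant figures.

Output resistance R_th = Ra‖Rb = (730 × 2.55)/732.5 = 2.541 kΩ.
The fractional drop is R_th/(R_th + R_L); requiring this ≤ 0.0970 gives R_L ≥ R_th(1/0.0970 − 1) = 2.541 × 9.309 = 23.7 kΩ.

R_L(min) ≈ 23.7 kΩ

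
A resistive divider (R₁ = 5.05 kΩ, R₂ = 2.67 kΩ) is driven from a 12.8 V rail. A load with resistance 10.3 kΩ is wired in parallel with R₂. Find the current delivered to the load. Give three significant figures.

R₂‖R_L = 2.120 kΩ; V_out = 12.8 × 2.120/7.170 = 3.785 V.
I_L = V_out / R_L = 3.785 / 10.3 kΩ = 0.367 mA.

I_L ≈ 0.367 mA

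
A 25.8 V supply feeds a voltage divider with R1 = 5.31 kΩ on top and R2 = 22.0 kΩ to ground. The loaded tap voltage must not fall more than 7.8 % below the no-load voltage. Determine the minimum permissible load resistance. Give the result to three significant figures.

R_L(min) ≈ 50.6 kΩ

Output resistance R_th = R1‖R2 = (5.31 × 22.0)/27.31 = 4.278 kΩ.
The fractional drop is R_th/(R_th + R_L); requiring this ≤ 0.0780 gives R_L ≥ R_th(1/0.0780 − 1) = 4.278 × 11.82 = 50.6 kΩ.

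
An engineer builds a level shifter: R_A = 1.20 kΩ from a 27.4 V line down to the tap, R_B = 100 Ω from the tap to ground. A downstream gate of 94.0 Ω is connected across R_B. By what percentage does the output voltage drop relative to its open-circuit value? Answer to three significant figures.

Unloaded V = 27.4 × 100/1300 = 2.108 V.
Loaded: R_B‖R_L = 48.45 Ω, giving V = 27.4 × 48.45/1248 = 1.063 V.
Drop = (2.108 − 1.063) / 2.108 = 49.5 %.

49.5 %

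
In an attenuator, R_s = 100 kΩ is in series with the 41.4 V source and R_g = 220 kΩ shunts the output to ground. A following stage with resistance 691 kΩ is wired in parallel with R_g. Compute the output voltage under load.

The load sits in parallel with R_g: R_g‖R_L = (220 × 691) / (220 + 691) = 166.9 kΩ.
V_out = 41.4 × 166.9 / (100 + 166.9) = 41.4 × 166.9/266.9 = 25.9 V.

V_out ≈ 25.9 V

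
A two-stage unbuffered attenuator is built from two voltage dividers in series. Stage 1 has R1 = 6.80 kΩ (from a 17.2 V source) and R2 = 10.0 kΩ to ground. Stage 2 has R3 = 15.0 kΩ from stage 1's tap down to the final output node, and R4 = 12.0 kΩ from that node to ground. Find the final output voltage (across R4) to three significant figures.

V_out ≈ 3.96 V

Stage 2 presents R3+R4 = 27.00 kΩ as a load on stage 1's tap.
Stage 1's lower leg becomes R2‖(R3+R4) = 7.297 kΩ, so V_mid = 17.2 × 7.297/14.10 = 8.903 V.
Stage 2 is itself unloaded: V_out = V_mid × R4/(R3+R4) = 8.903 × 12.0/27.00 = 3.96 V.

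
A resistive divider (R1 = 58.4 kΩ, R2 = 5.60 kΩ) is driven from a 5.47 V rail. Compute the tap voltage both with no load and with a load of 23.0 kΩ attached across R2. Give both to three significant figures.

Unloaded: 0.479 V; loaded: 0.392 V

Open-circuit: V = 5.47 × 5.60/(58.4 + 5.60) = 0.479 V.
With the load, R2 becomes R2‖R_L = 4.503 kΩ, so V = 5.47 × 4.503/62.90 = 0.392 V.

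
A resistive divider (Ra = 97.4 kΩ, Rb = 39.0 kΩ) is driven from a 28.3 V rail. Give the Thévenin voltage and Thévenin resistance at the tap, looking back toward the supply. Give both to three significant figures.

V_th = 8.09 V, R_th = 27.8 kΩ

V_th is the open-circuit tap voltage: 28.3 × 39.0/(97.4 + 39.0) = 8.09 V.
With the supply zeroed, Ra and Rb appear in parallel from the tap: R_th = Ra‖Rb = (97.4 × 39.0)/136.4 = 27.8 kΩ.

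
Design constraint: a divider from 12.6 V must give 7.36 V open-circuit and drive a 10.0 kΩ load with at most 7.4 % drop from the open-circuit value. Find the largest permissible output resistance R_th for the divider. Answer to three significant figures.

R_th ≤ 799 Ω

Loading drop = R_th/(R_th + R_L) ≤ 0.0740, so R_th ≤ R_L · ε/(1−ε) = 10.0 kΩ × 0.0740/0.9260 = 799 Ω.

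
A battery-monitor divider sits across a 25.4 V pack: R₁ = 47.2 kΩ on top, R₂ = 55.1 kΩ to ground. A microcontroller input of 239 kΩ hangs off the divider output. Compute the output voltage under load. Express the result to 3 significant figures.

V_out ≈ 12.4 V

The load sits in parallel with R₂: R₂‖R_L = (55.1 × 239) / (55.1 + 239) = 44.78 kΩ.
V_out = 25.4 × 44.78 / (47.2 + 44.78) = 25.4 × 44.78/91.98 = 12.4 V.
(Unloaded it would have been 13.7 V.)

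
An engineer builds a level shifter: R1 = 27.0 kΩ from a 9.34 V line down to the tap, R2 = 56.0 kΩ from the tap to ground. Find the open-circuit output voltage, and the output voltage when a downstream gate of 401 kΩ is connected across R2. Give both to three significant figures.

Unloaded: 6.30 V; loaded: 6.03 V

Open-circuit: V = 9.34 × 56.0/(27.0 + 56.0) = 6.30 V.
With the load, R2 becomes R2‖R_L = 49.14 kΩ, so V = 9.34 × 49.14/76.14 = 6.03 V.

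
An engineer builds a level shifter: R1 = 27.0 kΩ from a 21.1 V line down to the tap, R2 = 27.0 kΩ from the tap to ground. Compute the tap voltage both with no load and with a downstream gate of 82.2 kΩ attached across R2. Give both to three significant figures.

Open-circuit: V = 21.1 × 27.0/(27.0 + 27.0) = 10.6 V.
With the load, R2 becomes R2‖R_L = 20.32 kΩ, so V = 21.1 × 20.32/47.32 = 9.06 V.

Unloaded: 10.6 V; loaded: 9.06 V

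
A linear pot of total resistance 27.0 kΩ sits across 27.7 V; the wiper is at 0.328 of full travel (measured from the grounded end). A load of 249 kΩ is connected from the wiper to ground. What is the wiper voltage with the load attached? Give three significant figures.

V ≈ 8.87 V

The wiper splits the pot into (1−α)R = 18.14 kΩ above and αR = 8.856 kΩ below.
Lower section ‖ load = 8.552 kΩ.
V_wiper = 27.7 × 8.552/(18.14 + 8.552) = 8.87 V.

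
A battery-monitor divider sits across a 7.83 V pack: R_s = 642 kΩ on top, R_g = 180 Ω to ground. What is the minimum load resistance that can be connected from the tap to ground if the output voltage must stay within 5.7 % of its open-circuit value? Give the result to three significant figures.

R_L(min) ≈ 2.98 kΩ

Output resistance R_th = R_s‖R_g = (642000 × 180)/642200 = 179.9 Ω.
The fractional drop is R_th/(R_th + R_L); requiring this ≤ 0.0570 gives R_L ≥ R_th(1/0.0570 − 1) = 179.9 × 16.54 = 2.98 kΩ.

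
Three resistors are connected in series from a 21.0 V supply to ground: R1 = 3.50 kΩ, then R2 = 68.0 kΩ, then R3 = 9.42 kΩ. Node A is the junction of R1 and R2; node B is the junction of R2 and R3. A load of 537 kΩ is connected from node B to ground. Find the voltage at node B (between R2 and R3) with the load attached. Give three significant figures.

V ≈ 2.41 V

At node B, R3 is in parallel with the load: R3‖R_L = 9.258 kΩ.
Below node A the resistance is R2 + (R3‖R_L) = 77.26 kΩ, so V_A = 21.0 × 77.26/80.76 = 20.09 V.
Then V_B = V_A × (R3‖R_L)/(R2 + R3‖R_L) = 20.09 × 9.258/77.26 = 2.41 V.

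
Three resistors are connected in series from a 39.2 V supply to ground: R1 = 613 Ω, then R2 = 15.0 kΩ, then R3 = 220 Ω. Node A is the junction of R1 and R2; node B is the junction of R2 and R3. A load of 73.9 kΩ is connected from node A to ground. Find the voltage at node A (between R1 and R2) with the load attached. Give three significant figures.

V ≈ 37.4 V

Below node A the series string R2+R3 = 15220 Ω sits in parallel with the 73900 Ω load: 12620 Ω.
V_A = 39.2 × 12620/(613 + 12620) = 37.4 V.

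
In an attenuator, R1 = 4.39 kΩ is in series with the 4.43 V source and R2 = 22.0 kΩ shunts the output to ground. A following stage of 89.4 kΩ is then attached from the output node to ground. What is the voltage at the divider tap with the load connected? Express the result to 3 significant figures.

The load sits in parallel with R2: R2‖R_L = (22.0 × 89.4) / (22.0 + 89.4) = 17.66 kΩ.
V_out = 4.43 × 17.66 / (4.39 + 17.66) = 4.43 × 17.66/22.05 = 3.55 V.

V_out ≈ 3.55 V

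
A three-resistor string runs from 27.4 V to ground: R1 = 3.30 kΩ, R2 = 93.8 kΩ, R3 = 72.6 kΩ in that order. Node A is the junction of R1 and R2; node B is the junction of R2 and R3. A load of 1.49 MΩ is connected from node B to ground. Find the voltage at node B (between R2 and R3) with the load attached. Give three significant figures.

V ≈ 11.4 V

At node B, R3 is in parallel with the load: R3‖R_L = 69.23 kΩ.
Below node A the resistance is R2 + (R3‖R_L) = 163.0 kΩ, so V_A = 27.4 × 163.0/166.3 = 26.86 V.
Then V_B = V_A × (R3‖R_L)/(R2 + R3‖R_L) = 26.86 × 69.23/163.0 = 11.4 V.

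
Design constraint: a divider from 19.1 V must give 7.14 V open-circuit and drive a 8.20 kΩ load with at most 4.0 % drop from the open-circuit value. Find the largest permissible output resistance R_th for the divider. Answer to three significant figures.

R_th ≤ 342 Ω

Loading drop = R_th/(R_th + R_L) ≤ 0.0400, so R_th ≤ R_L · ε/(1−ε) = 8.20 kΩ × 0.0400/0.9600 = 342 Ω.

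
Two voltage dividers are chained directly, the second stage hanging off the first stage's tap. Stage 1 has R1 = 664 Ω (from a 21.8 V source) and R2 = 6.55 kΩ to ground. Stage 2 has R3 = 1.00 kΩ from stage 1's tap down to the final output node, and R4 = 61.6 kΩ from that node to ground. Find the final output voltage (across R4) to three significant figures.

Stage 2 presents R3+R4 = 62600 Ω as a load on stage 1's tap.
Stage 1's lower leg becomes R2‖(R3+R4) = 5930 Ω, so V_mid = 21.8 × 5930/6594 = 19.60 V.
Stage 2 is itself unloaded: V_out = V_mid × R4/(R3+R4) = 19.60 × 61600/62600 = 19.3 V.

V_out ≈ 19.3 V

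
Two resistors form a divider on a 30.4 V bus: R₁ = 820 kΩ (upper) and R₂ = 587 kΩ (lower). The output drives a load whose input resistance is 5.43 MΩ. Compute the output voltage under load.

V_out ≈ 11.9 V

The load sits in parallel with R₂: R₂‖R_L = (587 × 5430) / (587 + 5430) = 529.7 kΩ.
V_out = 30.4 × 529.7 / (820 + 529.7) = 30.4 × 529.7/1350 = 11.9 V.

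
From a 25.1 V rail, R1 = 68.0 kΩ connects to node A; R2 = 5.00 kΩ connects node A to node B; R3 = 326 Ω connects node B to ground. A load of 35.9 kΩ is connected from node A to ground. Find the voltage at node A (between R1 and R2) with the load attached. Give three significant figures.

V ≈ 1.60 V

Below node A the series string R2+R3 = 5326 Ω sits in parallel with the 35900 Ω load: 4638 Ω.
V_A = 25.1 × 4638/(68000 + 4638) = 1.60 V.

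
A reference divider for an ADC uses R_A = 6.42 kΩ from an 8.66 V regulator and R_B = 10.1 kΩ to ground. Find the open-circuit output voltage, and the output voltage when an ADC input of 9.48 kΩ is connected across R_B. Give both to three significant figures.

Open-circuit: V = 8.66 × 10.1/(6.42 + 10.1) = 5.29 V.
With the load, R_B becomes R_B‖R_L = 4.890 kΩ, so V = 8.66 × 4.890/11.31 = 3.74 V.

Unloaded: 5.29 V; loaded: 3.74 V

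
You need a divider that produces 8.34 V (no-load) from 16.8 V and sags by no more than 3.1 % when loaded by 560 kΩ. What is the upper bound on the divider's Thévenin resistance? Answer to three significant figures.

Loading drop = R_th/(R_th + R_L) ≤ 0.0310, so R_th ≤ R_L · ε/(1−ε) = 560 kΩ × 0.0310/0.9690 = 17.9 kΩ.

R_th ≤ 17.9 kΩ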